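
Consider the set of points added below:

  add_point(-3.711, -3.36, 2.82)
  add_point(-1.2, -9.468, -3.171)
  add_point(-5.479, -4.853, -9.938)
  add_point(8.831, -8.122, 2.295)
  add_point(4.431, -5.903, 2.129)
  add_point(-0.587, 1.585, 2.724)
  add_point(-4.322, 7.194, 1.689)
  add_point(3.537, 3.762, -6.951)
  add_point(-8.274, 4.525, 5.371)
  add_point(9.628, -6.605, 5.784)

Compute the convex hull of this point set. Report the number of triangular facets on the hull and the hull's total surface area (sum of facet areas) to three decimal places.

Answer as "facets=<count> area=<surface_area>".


facets=12 area=693.876

Extreme-point indices: [0, 1, 2, 3, 6, 7, 8, 9] — 8 of 10 on the boundary.

Per-facet area ½‖(b−a)×(c−a)‖:
  f1: (p2, p1, p8) → 80.3965
  f2: (p0, p9, p8) → 53.4552
  f3: (p0, p1, p8) → 19.4002
  f4: (p0, p1, p9) → 60.0366
  f5: (p6, p2, p8) → 50.4648
  f6: (p6, p7, p2) → 77.6649
  f7: (p6, p9, p8) → 60.3613
  f8: (p6, p7, p9) → 105.7735
  f9: (p3, p2, p1) → 38.3005
  f10: (p3, p7, p2) → 101.4354
  f11: (p3, p1, p9) → 16.9699
  f12: (p3, p7, p9) → 29.6170
Σ area = 693.876

Euler characteristic 8−18+12 = 2 ✓


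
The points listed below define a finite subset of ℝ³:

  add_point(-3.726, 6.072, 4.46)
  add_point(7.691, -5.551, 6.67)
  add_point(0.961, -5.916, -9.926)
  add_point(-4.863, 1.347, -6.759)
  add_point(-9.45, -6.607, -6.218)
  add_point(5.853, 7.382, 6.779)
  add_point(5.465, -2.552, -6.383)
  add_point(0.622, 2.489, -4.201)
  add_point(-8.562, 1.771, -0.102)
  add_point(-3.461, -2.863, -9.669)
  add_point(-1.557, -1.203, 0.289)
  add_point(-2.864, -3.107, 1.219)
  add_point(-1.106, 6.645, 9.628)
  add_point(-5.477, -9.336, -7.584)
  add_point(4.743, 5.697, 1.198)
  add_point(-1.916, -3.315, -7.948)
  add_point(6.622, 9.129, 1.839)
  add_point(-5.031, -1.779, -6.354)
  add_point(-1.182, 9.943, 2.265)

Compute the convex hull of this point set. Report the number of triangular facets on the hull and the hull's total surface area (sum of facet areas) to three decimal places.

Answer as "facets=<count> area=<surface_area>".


Points on the hull: [0, 1, 2, 3, 4, 5, 6, 8, 9, 11, 12, 13, 16, 18] (14 of 19).

Triangle areas on the boundary:
  f1: (p13, p1, p4) → 48.2282
  f2: (p13, p2, p1) → 68.5179
  f3: (p3, p16, p18) → 50.2680
  f4: (p6, p2, p1) → 38.7498
  f5: (p6, p16, p1) → 89.7967
  f6: (p11, p1, p4) → 38.7799
  f7: (p11, p12, p4) → 41.8914
  f8: (p11, p12, p1) → 76.1573
  f9: (p8, p12, p4) → 43.0695
  f10: (p8, p3, p4) → 34.0078
  f11: (p8, p3, p18) → 42.7626
  f12: (p5, p16, p18) → 20.5373
  f13: (p5, p12, p18) → 28.2522
  f14: (p5, p16, p1) → 33.0159
  f15: (p5, p12, p1) → 49.3189
  f16: (p9, p3, p4) → 20.8137
  f17: (p9, p13, p4) → 17.4383
  f18: (p9, p13, p2) → 18.3693
  f19: (p9, p6, p2) → 17.3319
  f20: (p9, p3, p16) → 37.9595
  f21: (p9, p6, p16) → 65.0427
  f22: (p0, p12, p18) → 14.8718
  f23: (p0, p8, p18) → 17.9491
  f24: (p0, p8, p12) → 12.5194
Σ area = 925.649

Euler: V−E+F = 14−36+24 = 2.

facets=24 area=925.649


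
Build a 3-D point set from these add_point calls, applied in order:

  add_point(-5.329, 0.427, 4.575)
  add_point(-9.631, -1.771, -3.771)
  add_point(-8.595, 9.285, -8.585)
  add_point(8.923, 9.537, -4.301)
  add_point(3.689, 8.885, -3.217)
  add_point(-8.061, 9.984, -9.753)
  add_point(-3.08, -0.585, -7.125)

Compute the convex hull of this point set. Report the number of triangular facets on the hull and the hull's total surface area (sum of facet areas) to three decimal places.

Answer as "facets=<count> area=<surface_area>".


facets=10 area=483.588

Extreme-point indices: [0, 1, 2, 3, 4, 5, 6] — 7 of 7 on the boundary.

Triangle areas on the boundary:
  f1: (p6, p5, p1) → 44.2799
  f2: (p6, p5, p3) → 93.4332
  f3: (p6, p0, p1) → 35.9166
  f4: (p6, p0, p3) → 95.0281
  f5: (p2, p5, p1) → 5.4739
  f6: (p2, p0, p1) → 58.0768
  f7: (p4, p0, p3) → 24.7586
  f8: (p4, p2, p0) → 92.3548
  f9: (p4, p5, p3) → 24.4607
  f10: (p4, p2, p5) → 9.8051
Σ area = 483.588

Euler: V−E+F = 7−15+10 = 2.


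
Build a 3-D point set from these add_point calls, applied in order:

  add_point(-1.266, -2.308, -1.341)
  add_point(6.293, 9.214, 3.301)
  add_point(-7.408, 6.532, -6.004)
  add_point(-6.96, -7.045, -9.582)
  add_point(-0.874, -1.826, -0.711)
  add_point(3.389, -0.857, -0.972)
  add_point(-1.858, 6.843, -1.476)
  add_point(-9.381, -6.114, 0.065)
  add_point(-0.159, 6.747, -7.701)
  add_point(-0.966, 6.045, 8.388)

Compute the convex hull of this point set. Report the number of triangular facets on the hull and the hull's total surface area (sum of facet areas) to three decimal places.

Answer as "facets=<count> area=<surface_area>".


facets=10 area=677.830

Points on the hull: [1, 2, 3, 5, 7, 8, 9] (7 of 10).

Area of each hull facet:
  f1: (p2, p9, p7) → 104.1713
  f2: (p2, p3, p7) → 65.8893
  f3: (p2, p9, p1) → 72.9199
  f4: (p5, p9, p7) → 84.7535
  f5: (p5, p9, p1) → 50.9307
  f6: (p5, p3, p7) → 66.7847
  f7: (p8, p2, p1) → 46.2115
  f8: (p8, p2, p3) → 52.2163
  f9: (p8, p5, p1) → 57.9086
  f10: (p8, p5, p3) → 76.0438
Σ area = 677.830

Euler: V−E+F = 7−15+10 = 2.


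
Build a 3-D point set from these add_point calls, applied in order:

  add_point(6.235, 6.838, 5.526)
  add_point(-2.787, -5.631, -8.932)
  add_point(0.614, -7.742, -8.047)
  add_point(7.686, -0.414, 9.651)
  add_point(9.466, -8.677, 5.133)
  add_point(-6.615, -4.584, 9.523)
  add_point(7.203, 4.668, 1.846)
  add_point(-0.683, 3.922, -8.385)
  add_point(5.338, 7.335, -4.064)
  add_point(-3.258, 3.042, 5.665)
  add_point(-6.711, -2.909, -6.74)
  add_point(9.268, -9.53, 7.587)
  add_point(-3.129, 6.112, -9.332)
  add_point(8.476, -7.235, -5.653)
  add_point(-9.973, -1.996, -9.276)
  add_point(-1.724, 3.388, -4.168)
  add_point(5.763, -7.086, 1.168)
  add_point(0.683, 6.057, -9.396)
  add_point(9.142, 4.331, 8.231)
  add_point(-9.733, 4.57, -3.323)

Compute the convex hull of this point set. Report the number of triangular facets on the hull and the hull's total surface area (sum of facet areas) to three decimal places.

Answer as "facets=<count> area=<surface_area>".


Hull vertices (15/20): indices [0, 1, 2, 3, 4, 5, 8, 9, 11, 12, 13, 14, 17, 18, 19].

Area of each hull facet:
  f1: (p11, p5, p3) → 70.1748
  f2: (p11, p13, p4) → 3.6801
  f3: (p19, p5, p14) → 70.7641
  f4: (p17, p13, p8) → 53.5401
  f5: (p2, p11, p13) → 52.2815
  f6: (p2, p17, p13) → 57.0416
  f7: (p2, p5, p14) → 110.7272
  f8: (p2, p11, p5) → 138.7404
  f9: (p0, p19, p8) → 73.9339
  f10: (p12, p19, p14) → 38.3231
  f11: (p12, p17, p14) → 15.6446
  f12: (p12, p19, p8) → 43.5982
  f13: (p12, p17, p8) → 10.6262
  f14: (p1, p17, p14) → 48.3688
  f15: (p1, p2, p14) → 3.2022
  f16: (p1, p2, p17) → 24.1115
  f17: (p18, p5, p3) → 32.7117
  f18: (p18, p0, p8) → 17.0560
  f19: (p18, p11, p4) → 17.3411
  f20: (p18, p11, p3) → 15.4061
  f21: (p18, p13, p4) → 72.7253
  f22: (p18, p13, p8) → 97.3791
  f23: (p9, p19, p5) → 49.8440
  f24: (p9, p0, p19) → 50.2783
  f25: (p9, p18, p5) → 54.6160
  f26: (p9, p18, p0) → 22.3165
Σ area = 1244.432

Euler: V−E+F = 15−39+26 = 2.

facets=26 area=1244.432


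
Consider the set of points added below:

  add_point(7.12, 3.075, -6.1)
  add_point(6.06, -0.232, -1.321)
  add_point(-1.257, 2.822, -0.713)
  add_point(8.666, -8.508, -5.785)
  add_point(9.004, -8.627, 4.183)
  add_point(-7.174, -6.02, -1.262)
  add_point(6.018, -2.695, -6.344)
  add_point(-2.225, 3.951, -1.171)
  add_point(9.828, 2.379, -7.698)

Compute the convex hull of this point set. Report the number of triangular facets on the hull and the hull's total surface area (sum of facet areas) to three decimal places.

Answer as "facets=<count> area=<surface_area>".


facets=12 area=505.628

8 of the 9 inputs are extreme points: [0, 1, 3, 4, 5, 6, 7, 8].

Triangle areas on the boundary:
  f1: (p7, p8, p5) → 73.6652
  f2: (p7, p4, p5) → 92.1582
  f3: (p3, p4, p5) → 80.7132
  f4: (p3, p4, p8) → 54.5246
  f5: (p1, p4, p8) → 34.0628
  f6: (p1, p7, p4) → 38.6836
  f7: (p6, p8, p5) → 29.1559
  f8: (p6, p3, p5) → 46.1215
  f9: (p6, p3, p8) → 18.1947
  f10: (p0, p7, p8) → 2.4347
  f11: (p0, p1, p8) → 8.5821
  f12: (p0, p1, p7) → 27.3319
Σ area = 505.628

Euler: V−E+F = 8−18+12 = 2.


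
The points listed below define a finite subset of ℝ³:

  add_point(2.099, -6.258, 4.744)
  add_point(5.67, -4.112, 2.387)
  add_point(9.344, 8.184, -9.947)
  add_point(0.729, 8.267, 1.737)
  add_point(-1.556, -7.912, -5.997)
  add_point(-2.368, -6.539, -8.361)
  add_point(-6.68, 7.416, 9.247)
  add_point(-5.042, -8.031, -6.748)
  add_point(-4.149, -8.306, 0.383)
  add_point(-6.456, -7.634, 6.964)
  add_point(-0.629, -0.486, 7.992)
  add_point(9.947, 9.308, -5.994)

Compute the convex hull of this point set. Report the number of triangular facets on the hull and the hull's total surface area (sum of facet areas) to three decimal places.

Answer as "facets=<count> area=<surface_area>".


Extreme-point indices: [0, 1, 2, 3, 4, 5, 6, 7, 8, 9, 10, 11] — 12 of 12 on the boundary.

Per-facet area ½‖(b−a)×(c−a)‖:
  f1: (p1, p2, p11) → 33.1493
  f2: (p3, p11, p6) → 6.0065
  f3: (p3, p2, p6) → 12.7770
  f4: (p3, p2, p11) → 22.0678
  f5: (p7, p2, p6) → 227.9238
  f6: (p9, p7, p6) → 103.2747
  f7: (p9, p7, p8) → 11.6418
  f8: (p4, p1, p2) → 103.0521
  f9: (p4, p7, p8) → 12.1172
  f10: (p10, p9, p6) → 45.1606
  f11: (p10, p11, p6) → 100.7169
  f12: (p10, p1, p11) → 74.1484
  f13: (p0, p9, p8) → 26.5054
  f14: (p0, p4, p8) → 26.6697
  f15: (p0, p4, p1) → 27.0936
  f16: (p0, p10, p1) → 16.9595
  f17: (p0, p10, p9) → 29.9752
  f18: (p5, p7, p2) → 16.9648
  f19: (p5, p4, p2) → 25.9331
  f20: (p5, p4, p7) → 4.5771
Σ area = 926.714

Check V−E+F: 12 − 30 + 20 = 2.

facets=20 area=926.714


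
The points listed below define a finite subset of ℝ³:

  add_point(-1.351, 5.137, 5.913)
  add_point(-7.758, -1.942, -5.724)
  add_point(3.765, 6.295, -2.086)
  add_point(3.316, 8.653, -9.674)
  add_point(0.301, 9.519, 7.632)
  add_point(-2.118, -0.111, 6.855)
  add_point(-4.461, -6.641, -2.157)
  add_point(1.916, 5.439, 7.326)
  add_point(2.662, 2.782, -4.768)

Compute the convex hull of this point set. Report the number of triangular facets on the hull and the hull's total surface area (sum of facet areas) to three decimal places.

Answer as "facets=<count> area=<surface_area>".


Hull vertices (8/9): indices [1, 2, 3, 4, 5, 6, 7, 8].

Per-facet area ½‖(b−a)×(c−a)‖:
  f1: (p3, p6, p1) → 51.7014
  f2: (p3, p4, p1) → 131.2598
  f3: (p3, p4, p2) → 28.4131
  f4: (p5, p6, p1) → 38.1557
  f5: (p5, p4, p1) → 66.1401
  f6: (p8, p3, p2) → 17.0039
  f7: (p8, p3, p6) → 28.8572
  f8: (p7, p4, p2) → 21.1463
  f9: (p7, p5, p4) → 12.7506
  f10: (p7, p8, p2) → 19.4711
  f11: (p7, p5, p6) → 30.0998
  f12: (p7, p8, p6) → 74.7990
Σ area = 519.798

Euler characteristic 8−18+12 = 2 ✓

facets=12 area=519.798


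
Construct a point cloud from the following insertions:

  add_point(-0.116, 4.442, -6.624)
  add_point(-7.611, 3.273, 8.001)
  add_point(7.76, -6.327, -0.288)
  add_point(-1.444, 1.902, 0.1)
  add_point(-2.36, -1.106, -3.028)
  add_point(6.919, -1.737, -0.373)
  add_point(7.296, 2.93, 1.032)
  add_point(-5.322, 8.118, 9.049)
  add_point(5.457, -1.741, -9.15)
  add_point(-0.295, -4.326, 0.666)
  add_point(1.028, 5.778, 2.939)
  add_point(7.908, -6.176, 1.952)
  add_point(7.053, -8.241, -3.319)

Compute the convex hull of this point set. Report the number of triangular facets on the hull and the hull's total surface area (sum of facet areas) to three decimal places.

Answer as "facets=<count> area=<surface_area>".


facets=18 area=607.396

Extreme-point indices: [0, 1, 2, 4, 6, 7, 8, 9, 10, 11, 12] — 11 of 13 on the boundary.

Per-facet area ½‖(b−a)×(c−a)‖:
  f1: (p7, p11, p1) → 51.6163
  f2: (p6, p7, p11) → 68.5641
  f3: (p9, p11, p1) → 44.0662
  f4: (p0, p7, p1) → 44.8212
  f5: (p0, p6, p8) → 44.1151
  f6: (p12, p9, p11) → 23.8359
  f7: (p4, p0, p8) → 29.6942
  f8: (p4, p12, p8) → 43.1145
  f9: (p4, p12, p9) → 23.6579
  f10: (p4, p9, p1) → 33.5863
  f11: (p4, p0, p1) → 43.2184
  f12: (p10, p6, p7) → 14.7047
  f13: (p10, p0, p7) → 35.0425
  f14: (p10, p0, p6) → 33.9264
  f15: (p2, p6, p8) → 45.2193
  f16: (p2, p12, p8) → 15.9021
  f17: (p2, p6, p11) → 10.3119
  f18: (p2, p12, p11) → 1.9991
Σ area = 607.396

Euler: V−E+F = 11−27+18 = 2.


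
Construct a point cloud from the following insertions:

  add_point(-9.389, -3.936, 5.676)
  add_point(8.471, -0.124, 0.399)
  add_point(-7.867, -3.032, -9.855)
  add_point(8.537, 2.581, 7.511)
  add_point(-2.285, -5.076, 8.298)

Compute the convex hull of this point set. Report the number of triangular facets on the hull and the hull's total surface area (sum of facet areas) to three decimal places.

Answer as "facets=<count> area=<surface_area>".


Hull vertices (5/5): indices [0, 1, 2, 3, 4].

Area of each hull facet:
  f1: (p4, p3, p0) → 38.6483
  f2: (p2, p3, p0) → 149.7473
  f3: (p2, p4, p0) → 57.8174
  f4: (p1, p4, p3) → 49.9031
  f5: (p1, p2, p3) → 61.9085
  f6: (p1, p2, p4) → 127.6598
Σ area = 485.684

Euler: V−E+F = 5−9+6 = 2.

facets=6 area=485.684


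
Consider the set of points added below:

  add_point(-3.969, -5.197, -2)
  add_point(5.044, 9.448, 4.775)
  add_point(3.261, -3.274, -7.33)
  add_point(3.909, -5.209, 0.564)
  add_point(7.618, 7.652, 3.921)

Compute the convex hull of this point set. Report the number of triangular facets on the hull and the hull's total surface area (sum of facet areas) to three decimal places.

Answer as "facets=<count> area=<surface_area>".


Points on the hull: [0, 1, 2, 3, 4] (5 of 5).

Triangle areas on the boundary:
  f1: (p2, p3, p0) → 31.3025
  f2: (p2, p3, p4) → 56.2219
  f3: (p1, p3, p0) → 62.5859
  f4: (p1, p3, p4) → 20.8883
  f5: (p1, p2, p0) → 79.9240
  f6: (p1, p2, p4) → 24.8930
Σ area = 275.816

Euler: V−E+F = 5−9+6 = 2.

facets=6 area=275.816


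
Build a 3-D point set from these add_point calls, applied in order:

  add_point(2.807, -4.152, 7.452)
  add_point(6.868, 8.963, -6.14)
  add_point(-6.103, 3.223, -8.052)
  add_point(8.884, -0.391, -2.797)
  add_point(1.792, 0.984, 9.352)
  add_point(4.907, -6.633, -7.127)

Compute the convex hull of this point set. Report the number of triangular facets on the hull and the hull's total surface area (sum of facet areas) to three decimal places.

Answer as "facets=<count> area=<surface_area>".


Hull vertices (6/6): indices [0, 1, 2, 3, 4, 5].

Facet areas (half cross-product norm):
  f1: (p4, p1, p2) → 123.2447
  f2: (p4, p1, p3) → 71.3168
  f3: (p0, p4, p2) → 53.1525
  f4: (p0, p4, p3) → 34.6502
  f5: (p5, p1, p2) → 96.3866
  f6: (p5, p1, p3) → 39.5778
  f7: (p5, p0, p2) → 109.2565
  f8: (p5, p0, p3) → 53.5451
Σ area = 581.130

Euler: V−E+F = 6−12+8 = 2.

facets=8 area=581.130


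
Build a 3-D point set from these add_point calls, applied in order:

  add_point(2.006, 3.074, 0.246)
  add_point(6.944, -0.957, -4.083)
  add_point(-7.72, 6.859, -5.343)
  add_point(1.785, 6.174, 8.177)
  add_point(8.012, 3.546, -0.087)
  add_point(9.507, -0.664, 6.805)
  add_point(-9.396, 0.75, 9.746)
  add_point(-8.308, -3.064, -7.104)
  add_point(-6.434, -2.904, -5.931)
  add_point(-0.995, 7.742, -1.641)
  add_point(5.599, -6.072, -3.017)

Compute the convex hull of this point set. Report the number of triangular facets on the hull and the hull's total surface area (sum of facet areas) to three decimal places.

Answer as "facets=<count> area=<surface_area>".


9 of the 11 inputs are extreme points: [1, 2, 3, 4, 5, 6, 7, 9, 10].

Per-facet area ½‖(b−a)×(c−a)‖:
  f1: (p3, p5, p6) → 59.8850
  f2: (p10, p5, p6) → 112.3459
  f3: (p10, p7, p6) → 126.3771
  f4: (p10, p1, p5) → 30.0005
  f5: (p10, p1, p7) → 39.9320
  f6: (p2, p7, p6) → 80.7242
  f7: (p2, p3, p6) → 95.2762
  f8: (p2, p3, p9) → 29.5162
  f9: (p2, p1, p9) → 42.7005
  f10: (p2, p1, p7) → 77.2190
  f11: (p4, p1, p5) → 24.5885
  f12: (p4, p1, p9) → 30.7086
  f13: (p4, p3, p5) → 39.8447
  f14: (p4, p3, p9) → 46.3221
Σ area = 835.440

Euler: V−E+F = 9−21+14 = 2.

facets=14 area=835.440


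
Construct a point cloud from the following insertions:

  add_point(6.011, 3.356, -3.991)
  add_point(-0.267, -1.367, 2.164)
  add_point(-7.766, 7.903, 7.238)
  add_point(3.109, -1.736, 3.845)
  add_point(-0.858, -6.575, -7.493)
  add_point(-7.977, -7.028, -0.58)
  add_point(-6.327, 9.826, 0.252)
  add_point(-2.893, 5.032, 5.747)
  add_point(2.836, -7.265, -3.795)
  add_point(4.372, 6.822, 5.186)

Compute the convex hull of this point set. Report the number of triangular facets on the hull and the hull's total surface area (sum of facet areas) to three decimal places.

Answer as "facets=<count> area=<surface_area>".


8 of the 10 inputs are extreme points: [0, 2, 3, 4, 5, 6, 8, 9].

Area of each hull facet:
  f1: (p2, p6, p5) → 60.9278
  f2: (p3, p2, p5) → 93.5292
  f3: (p4, p6, p5) → 83.9353
  f4: (p4, p6, p0) → 91.5065
  f5: (p9, p3, p0) → 38.6924
  f6: (p9, p3, p2) → 54.0637
  f7: (p9, p6, p0) → 59.8397
  f8: (p9, p2, p6) → 43.1578
  f9: (p8, p3, p0) → 43.4949
  f10: (p8, p4, p0) → 29.1694
  f11: (p8, p3, p5) → 51.9791
  f12: (p8, p4, p5) → 26.1853
Σ area = 676.481

Euler: V−E+F = 8−18+12 = 2.

facets=12 area=676.481


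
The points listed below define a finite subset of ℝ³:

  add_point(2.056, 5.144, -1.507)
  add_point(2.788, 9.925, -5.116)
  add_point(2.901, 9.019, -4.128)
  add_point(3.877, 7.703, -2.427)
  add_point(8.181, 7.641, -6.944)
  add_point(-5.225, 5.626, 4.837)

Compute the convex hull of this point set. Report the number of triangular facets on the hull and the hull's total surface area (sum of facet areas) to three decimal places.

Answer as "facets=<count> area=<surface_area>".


facets=6 area=97.237

Points on the hull: [0, 1, 3, 4, 5] (5 of 6).

Per-facet area ½‖(b−a)×(c−a)‖:
  f1: (p0, p1, p5) → 26.1388
  f2: (p0, p1, p4) → 18.5119
  f3: (p3, p1, p5) → 20.4077
  f4: (p3, p1, p4) → 10.7968
  f5: (p3, p0, p5) → 13.0608
  f6: (p3, p0, p4) → 8.3207
Σ area = 97.237

Euler: V−E+F = 5−9+6 = 2.


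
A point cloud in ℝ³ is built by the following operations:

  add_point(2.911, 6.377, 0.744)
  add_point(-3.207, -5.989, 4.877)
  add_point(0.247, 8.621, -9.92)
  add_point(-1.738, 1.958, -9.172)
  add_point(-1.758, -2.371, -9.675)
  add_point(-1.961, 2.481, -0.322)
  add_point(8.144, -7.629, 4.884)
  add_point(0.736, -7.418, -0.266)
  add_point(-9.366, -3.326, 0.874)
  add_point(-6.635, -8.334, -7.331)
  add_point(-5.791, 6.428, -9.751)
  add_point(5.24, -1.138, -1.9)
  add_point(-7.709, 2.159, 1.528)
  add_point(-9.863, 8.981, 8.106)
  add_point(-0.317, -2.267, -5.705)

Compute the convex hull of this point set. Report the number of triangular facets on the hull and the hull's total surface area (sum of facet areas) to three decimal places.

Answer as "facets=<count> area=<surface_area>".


10 of the 15 inputs are extreme points: [0, 1, 2, 4, 6, 8, 9, 10, 11, 13].

Area of each hull facet:
  f1: (p10, p2, p13) → 58.3899
  f2: (p1, p6, p13) → 81.6390
  f3: (p1, p9, p6) → 71.8275
  f4: (p0, p6, p13) → 110.2800
  f5: (p0, p2, p13) → 81.7282
  f6: (p4, p9, p6) → 73.4803
  f7: (p4, p10, p9) → 35.3102
  f8: (p4, p10, p2) → 30.9986
  f9: (p8, p1, p13) → 55.6939
  f10: (p8, p1, p9) → 39.0165
  f11: (p8, p10, p13) → 104.0816
  f12: (p8, p10, p9) → 70.2449
  f13: (p11, p4, p6) → 40.2569
  f14: (p11, p4, p2) → 57.4408
  f15: (p11, p0, p6) → 36.1932
  f16: (p11, p0, p2) → 46.4859
Σ area = 993.068

Euler characteristic 10−24+16 = 2 ✓

facets=16 area=993.068


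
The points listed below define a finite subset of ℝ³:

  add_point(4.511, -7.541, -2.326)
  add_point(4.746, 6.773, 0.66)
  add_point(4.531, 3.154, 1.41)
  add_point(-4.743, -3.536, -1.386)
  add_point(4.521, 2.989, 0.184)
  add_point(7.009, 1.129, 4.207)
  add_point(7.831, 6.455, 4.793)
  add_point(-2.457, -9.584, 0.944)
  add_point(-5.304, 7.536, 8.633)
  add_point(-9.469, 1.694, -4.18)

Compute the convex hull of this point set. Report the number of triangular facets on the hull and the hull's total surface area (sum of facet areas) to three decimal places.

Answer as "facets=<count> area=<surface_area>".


facets=10 area=627.879

Points on the hull: [0, 1, 5, 6, 7, 8, 9] (7 of 10).

Triangle areas on the boundary:
  f1: (p8, p7, p9) → 103.5069
  f2: (p0, p7, p9) → 56.4973
  f3: (p1, p0, p9) → 106.7144
  f4: (p1, p0, p6) → 37.5421
  f5: (p1, p8, p9) → 88.6308
  f6: (p1, p8, p6) → 33.1915
  f7: (p5, p0, p6) → 15.2999
  f8: (p5, p0, p7) → 43.8191
  f9: (p5, p8, p6) → 37.1809
  f10: (p5, p8, p7) → 105.4957
Σ area = 627.879

Euler: V−E+F = 7−15+10 = 2.


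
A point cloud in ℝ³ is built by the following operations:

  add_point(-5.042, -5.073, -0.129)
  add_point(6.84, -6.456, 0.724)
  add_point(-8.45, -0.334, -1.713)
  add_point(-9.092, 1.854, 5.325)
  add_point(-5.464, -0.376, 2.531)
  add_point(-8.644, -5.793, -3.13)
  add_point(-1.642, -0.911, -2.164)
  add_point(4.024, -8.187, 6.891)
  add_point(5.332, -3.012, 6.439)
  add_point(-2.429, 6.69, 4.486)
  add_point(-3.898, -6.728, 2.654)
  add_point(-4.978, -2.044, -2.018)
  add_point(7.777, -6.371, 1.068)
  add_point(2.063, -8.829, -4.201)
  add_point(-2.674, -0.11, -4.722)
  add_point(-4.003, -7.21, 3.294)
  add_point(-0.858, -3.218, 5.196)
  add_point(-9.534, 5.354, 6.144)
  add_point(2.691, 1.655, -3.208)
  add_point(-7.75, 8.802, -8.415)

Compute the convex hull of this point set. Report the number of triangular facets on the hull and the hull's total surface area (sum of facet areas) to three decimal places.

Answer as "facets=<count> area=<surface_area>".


facets=18 area=826.722

Points on the hull: [3, 5, 7, 8, 9, 12, 13, 15, 17, 18, 19] (11 of 20).

Per-facet area ½‖(b−a)×(c−a)‖:
  f1: (p7, p13, p12) → 29.0932
  f2: (p9, p19, p17) → 51.9006
  f3: (p18, p9, p19) → 67.6336
  f4: (p18, p13, p12) → 39.3684
  f5: (p18, p19, p13) → 64.8858
  f6: (p8, p7, p12) → 17.2111
  f7: (p8, p18, p12) → 34.4094
  f8: (p8, p18, p9) → 55.0207
  f9: (p8, p7, p17) → 44.0949
  f10: (p8, p9, p17) → 42.3839
  f11: (p3, p7, p17) → 22.5729
  f12: (p5, p19, p13) → 85.6935
  f13: (p5, p19, p17) → 97.8252
  f14: (p5, p3, p17) → 11.8207
  f15: (p15, p7, p13) → 41.6648
  f16: (p15, p5, p13) → 38.3486
  f17: (p15, p3, p7) → 41.7995
  f18: (p15, p5, p3) → 40.9957
Σ area = 826.722

Check V−E+F: 11 − 27 + 18 = 2.


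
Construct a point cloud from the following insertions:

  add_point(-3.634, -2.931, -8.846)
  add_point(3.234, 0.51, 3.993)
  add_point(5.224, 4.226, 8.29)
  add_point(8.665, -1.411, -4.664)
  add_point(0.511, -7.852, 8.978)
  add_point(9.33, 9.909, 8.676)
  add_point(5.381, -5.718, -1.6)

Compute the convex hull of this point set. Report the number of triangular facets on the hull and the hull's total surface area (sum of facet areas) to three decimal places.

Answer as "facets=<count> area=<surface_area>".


facets=8 area=567.099

Extreme-point indices: [0, 2, 3, 4, 5, 6] — 6 of 7 on the boundary.

Per-facet area ½‖(b−a)×(c−a)‖:
  f1: (p3, p5, p0) → 107.0621
  f2: (p3, p4, p5) → 140.8932
  f3: (p2, p5, p0) → 58.8926
  f4: (p2, p4, p0) → 120.2174
  f5: (p2, p4, p5) → 12.4023
  f6: (p6, p4, p0) → 67.7165
  f7: (p6, p3, p0) → 36.9451
  f8: (p6, p3, p4) → 22.9695
Σ area = 567.099

Check V−E+F: 6 − 12 + 8 = 2.


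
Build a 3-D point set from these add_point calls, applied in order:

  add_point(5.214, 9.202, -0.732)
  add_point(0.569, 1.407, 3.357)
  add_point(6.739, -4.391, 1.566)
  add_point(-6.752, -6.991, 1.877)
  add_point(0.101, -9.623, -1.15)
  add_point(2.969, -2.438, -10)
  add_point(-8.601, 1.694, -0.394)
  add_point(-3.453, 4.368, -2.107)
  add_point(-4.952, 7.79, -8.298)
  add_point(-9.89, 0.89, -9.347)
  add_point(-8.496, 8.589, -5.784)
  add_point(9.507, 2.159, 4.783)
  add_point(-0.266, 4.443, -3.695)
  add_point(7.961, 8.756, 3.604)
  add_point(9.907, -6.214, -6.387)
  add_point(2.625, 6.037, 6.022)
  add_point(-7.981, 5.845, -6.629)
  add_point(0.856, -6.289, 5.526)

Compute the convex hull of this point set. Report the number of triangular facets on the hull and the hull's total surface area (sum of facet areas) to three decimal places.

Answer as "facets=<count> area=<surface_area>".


facets=24 area=1051.391

14 of the 18 inputs are extreme points: [0, 2, 3, 4, 5, 6, 8, 9, 10, 11, 13, 14, 15, 17].

Triangle areas on the boundary:
  f1: (p5, p0, p14) → 65.3016
  f2: (p5, p8, p0) → 78.8187
  f3: (p5, p8, p9) → 53.2427
  f4: (p5, p4, p9) → 77.5969
  f5: (p5, p4, p14) → 47.1369
  f6: (p10, p6, p9) → 33.5568
  f7: (p10, p8, p9) → 18.2980
  f8: (p10, p8, p0) → 27.0245
  f9: (p13, p10, p0) → 23.2457
  f10: (p13, p0, p14) → 43.9308
  f11: (p17, p4, p14) → 42.8477
  f12: (p17, p2, p14) → 22.0827
  f13: (p3, p17, p4) → 27.2955
  f14: (p3, p4, p9) → 55.7049
  f15: (p3, p6, p9) → 40.8654
  f16: (p15, p10, p6) → 59.6662
  f17: (p15, p13, p10) → 51.6609
  f18: (p15, p3, p6) → 62.4970
  f19: (p15, p3, p17) → 51.3848
  f20: (p11, p17, p2) → 27.5118
  f21: (p11, p2, p14) → 30.9824
  f22: (p11, p13, p14) → 43.0211
  f23: (p11, p15, p13) → 21.3062
  f24: (p11, p15, p17) → 46.4118
Σ area = 1051.391

Check V−E+F: 14 − 36 + 24 = 2.


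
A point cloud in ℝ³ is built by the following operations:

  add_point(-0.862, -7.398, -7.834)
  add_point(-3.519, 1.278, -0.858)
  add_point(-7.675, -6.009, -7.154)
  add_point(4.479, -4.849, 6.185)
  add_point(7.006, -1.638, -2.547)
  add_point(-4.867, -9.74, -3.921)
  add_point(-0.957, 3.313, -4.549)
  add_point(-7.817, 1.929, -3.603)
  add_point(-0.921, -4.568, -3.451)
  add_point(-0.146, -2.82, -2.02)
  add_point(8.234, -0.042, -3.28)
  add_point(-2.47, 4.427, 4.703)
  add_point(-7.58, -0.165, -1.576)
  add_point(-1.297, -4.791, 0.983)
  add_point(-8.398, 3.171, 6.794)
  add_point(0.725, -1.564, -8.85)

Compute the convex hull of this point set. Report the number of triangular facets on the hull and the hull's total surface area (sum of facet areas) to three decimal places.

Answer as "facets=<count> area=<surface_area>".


11 of the 16 inputs are extreme points: [0, 2, 3, 4, 5, 6, 7, 10, 11, 14, 15].

Facet areas (half cross-product norm):
  f1: (p3, p5, p14) → 104.3677
  f2: (p6, p15, p10) → 30.3985
  f3: (p0, p15, p10) → 28.0329
  f4: (p0, p3, p5) → 44.0843
  f5: (p11, p6, p10) → 46.4788
  f6: (p11, p3, p14) → 35.0386
  f7: (p11, p3, p10) → 63.7441
  f8: (p7, p11, p14) → 31.4682
  f9: (p7, p11, p6) → 32.1539
  f10: (p7, p6, p15) → 23.2987
  f11: (p4, p3, p10) → 7.2947
  f12: (p4, p0, p10) → 9.2284
  f13: (p4, p0, p3) → 53.3262
  f14: (p2, p0, p15) → 21.3482
  f15: (p2, p7, p15) → 39.5648
  f16: (p2, p0, p5) → 16.4726
  f17: (p2, p5, p14) → 47.2578
  f18: (p2, p7, p14) → 39.1245
Σ area = 672.683

Check V−E+F: 11 − 27 + 18 = 2.

facets=18 area=672.683


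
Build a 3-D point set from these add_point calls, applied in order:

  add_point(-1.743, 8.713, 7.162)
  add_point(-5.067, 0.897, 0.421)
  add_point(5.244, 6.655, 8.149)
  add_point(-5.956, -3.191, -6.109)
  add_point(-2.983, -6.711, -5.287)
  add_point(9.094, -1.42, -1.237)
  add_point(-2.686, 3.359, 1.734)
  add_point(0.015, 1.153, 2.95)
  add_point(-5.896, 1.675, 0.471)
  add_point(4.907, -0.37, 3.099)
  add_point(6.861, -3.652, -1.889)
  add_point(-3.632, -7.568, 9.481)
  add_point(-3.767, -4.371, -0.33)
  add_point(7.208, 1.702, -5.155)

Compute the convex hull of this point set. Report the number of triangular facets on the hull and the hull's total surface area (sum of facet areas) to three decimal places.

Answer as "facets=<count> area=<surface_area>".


facets=14 area=710.737

Hull vertices (9/14): indices [0, 2, 3, 4, 5, 8, 10, 11, 13].

Facet areas (half cross-product norm):
  f1: (p2, p11, p5) → 103.5694
  f2: (p2, p11, p0) → 59.7785
  f3: (p13, p0, p3) → 112.3865
  f4: (p13, p2, p5) → 34.6376
  f5: (p13, p2, p0) → 52.3933
  f6: (p4, p11, p3) → 34.0135
  f7: (p4, p13, p3) → 30.9237
  f8: (p8, p0, p3) → 18.0664
  f9: (p8, p11, p3) → 53.1367
  f10: (p8, p11, p0) → 69.1665
  f11: (p10, p11, p5) → 22.5518
  f12: (p10, p4, p11) → 77.6761
  f13: (p10, p13, p5) → 8.6280
  f14: (p10, p4, p13) → 33.8091
Σ area = 710.737

Euler: V−E+F = 9−21+14 = 2.


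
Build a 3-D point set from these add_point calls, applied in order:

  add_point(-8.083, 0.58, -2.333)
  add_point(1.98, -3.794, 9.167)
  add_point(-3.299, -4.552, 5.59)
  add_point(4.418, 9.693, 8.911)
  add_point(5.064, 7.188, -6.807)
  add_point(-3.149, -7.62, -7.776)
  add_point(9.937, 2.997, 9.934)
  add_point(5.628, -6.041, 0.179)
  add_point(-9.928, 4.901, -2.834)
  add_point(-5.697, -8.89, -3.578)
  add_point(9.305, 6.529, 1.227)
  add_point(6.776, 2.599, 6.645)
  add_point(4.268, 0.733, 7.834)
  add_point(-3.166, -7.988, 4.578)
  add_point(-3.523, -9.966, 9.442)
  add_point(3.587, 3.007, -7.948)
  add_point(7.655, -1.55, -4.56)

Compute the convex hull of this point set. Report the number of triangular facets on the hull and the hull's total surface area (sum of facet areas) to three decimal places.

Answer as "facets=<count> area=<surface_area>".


facets=18 area=1132.936

Points on the hull: [3, 4, 5, 6, 7, 8, 9, 10, 14, 15, 16] (11 of 17).

Per-facet area ½‖(b−a)×(c−a)‖:
  f1: (p5, p15, p8) → 84.3745
  f2: (p3, p14, p8) → 176.2068
  f3: (p3, p14, p6) → 81.4460
  f4: (p9, p14, p8) → 95.3829
  f5: (p9, p5, p8) → 36.5893
  f6: (p9, p5, p14) → 22.1592
  f7: (p7, p14, p6) → 94.7400
  f8: (p7, p5, p14) → 81.0066
  f9: (p10, p3, p6) → 36.9839
  f10: (p16, p5, p15) → 42.5995
  f11: (p16, p7, p5) → 40.3427
  f12: (p16, p7, p6) → 47.7578
  f13: (p16, p10, p6) → 46.0323
  f14: (p4, p10, p3) → 39.3562
  f15: (p4, p15, p8) → 33.2196
  f16: (p4, p3, p8) → 120.3697
  f17: (p4, p16, p15) → 15.3188
  f18: (p4, p16, p10) → 39.0497
Σ area = 1132.936

Euler: V−E+F = 11−27+18 = 2.


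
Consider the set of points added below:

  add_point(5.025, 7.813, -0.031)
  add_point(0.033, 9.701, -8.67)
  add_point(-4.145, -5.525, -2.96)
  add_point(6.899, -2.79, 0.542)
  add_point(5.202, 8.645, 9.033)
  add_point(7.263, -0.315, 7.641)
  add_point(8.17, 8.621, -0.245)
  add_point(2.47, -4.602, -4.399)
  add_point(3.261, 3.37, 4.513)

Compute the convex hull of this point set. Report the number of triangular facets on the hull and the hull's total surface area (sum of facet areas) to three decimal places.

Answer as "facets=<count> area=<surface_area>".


facets=10 area=590.468

Hull vertices (7/9): indices [1, 2, 3, 4, 5, 6, 7].

Triangle areas on the boundary:
  f1: (p4, p1, p2) → 147.5268
  f2: (p4, p1, p6) → 50.5319
  f3: (p5, p4, p2) → 73.9577
  f4: (p5, p4, p6) → 44.2563
  f5: (p7, p1, p2) → 51.6433
  f6: (p7, p1, p6) → 81.5049
  f7: (p3, p5, p6) → 41.7407
  f8: (p3, p7, p6) → 37.9600
  f9: (p3, p5, p2) → 41.1028
  f10: (p3, p7, p2) → 20.2441
Σ area = 590.468

Check V−E+F: 7 − 15 + 10 = 2.


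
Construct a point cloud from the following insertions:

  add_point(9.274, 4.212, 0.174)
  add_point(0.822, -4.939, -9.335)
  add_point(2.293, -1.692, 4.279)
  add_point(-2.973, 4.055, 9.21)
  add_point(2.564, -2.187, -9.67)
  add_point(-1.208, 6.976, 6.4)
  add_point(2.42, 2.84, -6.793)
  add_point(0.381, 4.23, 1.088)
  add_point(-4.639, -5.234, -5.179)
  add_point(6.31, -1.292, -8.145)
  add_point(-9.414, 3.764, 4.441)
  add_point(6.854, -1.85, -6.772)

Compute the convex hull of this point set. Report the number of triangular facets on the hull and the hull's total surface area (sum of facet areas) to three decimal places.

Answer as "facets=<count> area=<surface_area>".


Points on the hull: [0, 1, 2, 3, 4, 5, 6, 8, 9, 10, 11] (11 of 12).

Area of each hull facet:
  f1: (p3, p8, p10) → 55.4770
  f2: (p6, p8, p10) → 75.0705
  f3: (p5, p3, p10) → 17.7168
  f4: (p5, p3, p0) → 23.8460
  f5: (p5, p6, p10) → 64.3495
  f6: (p5, p6, p0) → 60.4404
  f7: (p2, p3, p0) → 44.7566
  f8: (p2, p3, p8) → 54.3964
  f9: (p11, p2, p0) → 46.2090
  f10: (p1, p2, p8) → 42.0701
  f11: (p1, p11, p2) → 43.3091
  f12: (p4, p6, p8) → 26.1175
  f13: (p4, p1, p8) → 9.5983
  f14: (p9, p1, p11) → 5.1252
  f15: (p9, p4, p1) → 5.2934
  f16: (p9, p4, p6) → 11.2509
  f17: (p9, p6, p0) → 28.1996
  f18: (p9, p11, p0) → 6.5312
Σ area = 619.758

Euler characteristic 11−27+18 = 2 ✓

facets=18 area=619.758


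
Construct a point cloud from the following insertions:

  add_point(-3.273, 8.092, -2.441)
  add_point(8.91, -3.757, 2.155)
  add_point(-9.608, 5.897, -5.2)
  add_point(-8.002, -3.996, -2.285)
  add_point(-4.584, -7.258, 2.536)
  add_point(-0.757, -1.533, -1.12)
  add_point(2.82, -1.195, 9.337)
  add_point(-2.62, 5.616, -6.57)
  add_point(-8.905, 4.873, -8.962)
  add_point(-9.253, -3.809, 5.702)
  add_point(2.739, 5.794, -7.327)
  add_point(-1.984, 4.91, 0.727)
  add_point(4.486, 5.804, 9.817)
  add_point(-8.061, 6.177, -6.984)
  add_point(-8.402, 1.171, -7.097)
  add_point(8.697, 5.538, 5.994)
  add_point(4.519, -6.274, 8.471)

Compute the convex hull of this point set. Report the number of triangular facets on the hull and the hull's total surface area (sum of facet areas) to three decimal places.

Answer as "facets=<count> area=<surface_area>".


Points on the hull: [0, 1, 2, 3, 4, 6, 8, 9, 10, 12, 13, 14, 15, 16] (14 of 17).

Per-facet area ½‖(b−a)×(c−a)‖:
  f1: (p9, p12, p2) → 124.1507
  f2: (p16, p4, p1) → 44.0868
  f3: (p16, p15, p1) → 40.6968
  f4: (p16, p15, p12) → 34.3356
  f5: (p16, p9, p4) → 34.6129
  f6: (p3, p4, p1) → 44.1075
  f7: (p3, p14, p1) → 60.3532
  f8: (p3, p9, p4) → 21.5021
  f9: (p3, p14, p9) → 21.8170
  f10: (p8, p9, p2) → 24.4739
  f11: (p8, p14, p9) → 19.6695
  f12: (p6, p9, p12) → 41.8573
  f13: (p6, p16, p12) → 10.3979
  f14: (p6, p16, p9) → 34.8689
  f15: (p0, p12, p2) → 36.2668
  f16: (p0, p15, p12) → 41.2557
  f17: (p10, p15, p1) → 69.4573
  f18: (p10, p14, p1) → 88.6045
  f19: (p10, p8, p14) → 24.4705
  f20: (p10, p0, p15) → 57.1988
  f21: (p13, p8, p2) → 2.8422
  f22: (p13, p0, p2) → 8.1705
  f23: (p13, p10, p8) → 13.0043
  f24: (p13, p10, p0) → 27.7457
Σ area = 925.946

Euler: V−E+F = 14−36+24 = 2.

facets=24 area=925.946


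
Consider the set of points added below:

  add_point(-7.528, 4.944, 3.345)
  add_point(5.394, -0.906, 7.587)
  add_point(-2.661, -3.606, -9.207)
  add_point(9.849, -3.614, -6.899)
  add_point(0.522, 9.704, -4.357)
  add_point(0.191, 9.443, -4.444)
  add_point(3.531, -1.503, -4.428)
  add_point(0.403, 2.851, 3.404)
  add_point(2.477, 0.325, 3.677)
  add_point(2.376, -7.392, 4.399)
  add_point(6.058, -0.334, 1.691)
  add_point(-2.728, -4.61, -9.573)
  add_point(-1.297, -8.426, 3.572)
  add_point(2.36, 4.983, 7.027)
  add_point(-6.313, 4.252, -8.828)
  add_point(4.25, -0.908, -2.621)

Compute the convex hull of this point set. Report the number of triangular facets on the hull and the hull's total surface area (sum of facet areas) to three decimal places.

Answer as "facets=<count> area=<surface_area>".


Hull vertices (9/16): indices [0, 1, 3, 4, 9, 11, 12, 13, 14].

Per-facet area ½‖(b−a)×(c−a)‖:
  f1: (p11, p12, p0) → 96.5155
  f2: (p11, p12, p3) → 85.2447
  f3: (p1, p12, p0) → 74.5016
  f4: (p9, p12, p3) → 25.1506
  f5: (p9, p1, p3) → 54.7926
  f6: (p9, p1, p12) → 11.3771
  f7: (p14, p11, p3) → 59.4090
  f8: (p14, p11, p0) → 57.9255
  f9: (p13, p1, p3) → 50.0509
  f10: (p13, p1, p0) → 31.2547
  f11: (p4, p13, p3) → 99.2968
  f12: (p4, p14, p3) → 80.1668
  f13: (p4, p13, p0) → 58.5165
  f14: (p4, p14, p0) → 54.7461
Σ area = 838.949

Euler: V−E+F = 9−21+14 = 2.

facets=14 area=838.949


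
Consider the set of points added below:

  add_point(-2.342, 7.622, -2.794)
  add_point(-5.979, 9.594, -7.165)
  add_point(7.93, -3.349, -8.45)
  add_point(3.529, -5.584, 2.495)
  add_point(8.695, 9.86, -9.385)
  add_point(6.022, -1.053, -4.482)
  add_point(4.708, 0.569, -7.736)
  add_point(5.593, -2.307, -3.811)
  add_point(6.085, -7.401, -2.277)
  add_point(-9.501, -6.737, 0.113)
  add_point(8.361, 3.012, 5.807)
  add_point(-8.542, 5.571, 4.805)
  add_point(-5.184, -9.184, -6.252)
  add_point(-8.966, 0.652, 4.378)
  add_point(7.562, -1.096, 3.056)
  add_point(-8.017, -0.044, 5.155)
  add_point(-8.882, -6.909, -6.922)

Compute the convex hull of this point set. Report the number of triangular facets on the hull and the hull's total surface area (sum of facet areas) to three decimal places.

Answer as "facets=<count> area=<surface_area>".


facets=22 area=1145.155

Extreme-point indices: [1, 2, 3, 4, 8, 9, 10, 11, 12, 13, 14, 15, 16] — 13 of 17 on the boundary.

Triangle areas on the boundary:
  f1: (p11, p10, p4) → 142.0698
  f2: (p3, p12, p9) → 50.1270
  f3: (p1, p11, p4) → 89.8939
  f4: (p15, p11, p10) → 46.9207
  f5: (p15, p3, p10) → 68.0288
  f6: (p15, p3, p9) → 53.0961
  f7: (p14, p3, p10) → 9.7815
  f8: (p2, p10, p4) → 97.2995
  f9: (p2, p14, p10) → 21.2236
  f10: (p16, p12, p9) → 15.4839
  f11: (p16, p11, p9) → 43.3356
  f12: (p16, p1, p11) → 100.9198
  f13: (p16, p1, p4) → 122.0822
  f14: (p16, p2, p4) → 110.2368
  f15: (p16, p2, p12) → 27.0671
  f16: (p13, p11, p9) → 8.9507
  f17: (p13, p15, p9) → 5.9912
  f18: (p13, p15, p11) → 3.2252
  f19: (p8, p3, p12) → 34.3369
  f20: (p8, p2, p12) → 45.9449
  f21: (p8, p14, p3) → 17.2996
  f22: (p8, p2, p14) → 31.8400
Σ area = 1145.155

Euler: V−E+F = 13−33+22 = 2.


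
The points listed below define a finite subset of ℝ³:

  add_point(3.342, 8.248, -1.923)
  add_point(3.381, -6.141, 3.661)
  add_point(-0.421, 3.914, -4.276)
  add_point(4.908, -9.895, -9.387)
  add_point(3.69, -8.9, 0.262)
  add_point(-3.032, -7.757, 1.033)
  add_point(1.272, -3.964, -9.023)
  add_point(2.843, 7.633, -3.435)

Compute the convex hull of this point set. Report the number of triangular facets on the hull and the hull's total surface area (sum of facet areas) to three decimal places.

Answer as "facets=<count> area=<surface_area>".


facets=12 area=410.731

Extreme-point indices: [0, 1, 2, 3, 4, 5, 6, 7] — 8 of 8 on the boundary.

Per-facet area ½‖(b−a)×(c−a)‖:
  f1: (p1, p0, p5) → 54.7619
  f2: (p1, p0, p3) → 105.0213
  f3: (p6, p3, p5) → 40.2942
  f4: (p4, p3, p5) → 32.4781
  f5: (p4, p1, p5) → 14.5368
  f6: (p4, p1, p3) → 11.7339
  f7: (p2, p0, p5) → 32.7587
  f8: (p2, p6, p5) → 52.6569
  f9: (p7, p0, p3) → 12.8374
  f10: (p7, p6, p3) → 31.3187
  f11: (p7, p2, p0) → 3.4089
  f12: (p7, p2, p6) → 18.9242
Σ area = 410.731

Euler characteristic 8−18+12 = 2 ✓


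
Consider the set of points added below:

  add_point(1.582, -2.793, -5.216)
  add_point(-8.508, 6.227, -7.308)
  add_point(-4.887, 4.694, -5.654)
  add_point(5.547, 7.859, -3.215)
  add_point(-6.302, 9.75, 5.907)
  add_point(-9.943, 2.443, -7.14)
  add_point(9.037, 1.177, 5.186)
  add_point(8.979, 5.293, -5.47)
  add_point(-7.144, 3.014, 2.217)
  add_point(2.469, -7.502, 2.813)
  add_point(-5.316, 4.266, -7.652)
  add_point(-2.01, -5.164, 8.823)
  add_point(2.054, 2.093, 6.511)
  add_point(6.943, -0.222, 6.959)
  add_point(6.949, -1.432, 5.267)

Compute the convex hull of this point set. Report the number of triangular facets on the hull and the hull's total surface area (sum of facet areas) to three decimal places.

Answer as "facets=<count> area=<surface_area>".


facets=22 area=877.034

Points on the hull: [0, 1, 3, 4, 5, 6, 7, 8, 9, 10, 11, 13, 14] (13 of 15).

Area of each hull facet:
  f1: (p7, p9, p6) → 63.4284
  f2: (p11, p9, p5) → 73.0401
  f3: (p0, p9, p5) → 54.3142
  f4: (p0, p7, p9) → 48.4239
  f5: (p1, p4, p5) → 27.1328
  f6: (p3, p4, p6) → 84.3090
  f7: (p3, p7, p6) → 26.8505
  f8: (p3, p1, p4) → 91.3577
  f9: (p3, p1, p7) → 31.1242
  f10: (p8, p4, p5) → 31.8396
  f11: (p8, p11, p5) → 44.6848
  f12: (p8, p11, p4) → 43.2292
  f13: (p14, p9, p6) → 4.4330
  f14: (p13, p4, p6) → 24.8784
  f15: (p13, p11, p4) → 79.5076
  f16: (p13, p14, p6) → 3.1346
  f17: (p13, p11, p9) → 35.6417
  f18: (p13, p14, p9) → 5.9323
  f19: (p10, p1, p5) → 7.4908
  f20: (p10, p1, p7) → 16.8594
  f21: (p10, p0, p5) → 23.8023
  f22: (p10, p0, p7) → 55.6190
Σ area = 877.034

Euler characteristic 13−33+22 = 2 ✓
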